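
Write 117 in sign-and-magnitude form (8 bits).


Sign bit: 0 (positive)
Magnitude: 117 = 1110101
= 01110101


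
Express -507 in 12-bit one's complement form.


Original: 000111111011
Invert all bits:
  bit 0: 0 → 1
  bit 1: 0 → 1
  bit 2: 0 → 1
  bit 3: 1 → 0
  bit 4: 1 → 0
  bit 5: 1 → 0
  bit 6: 1 → 0
  bit 7: 1 → 0
  bit 8: 1 → 0
  bit 9: 0 → 1
  bit 10: 1 → 0
  bit 11: 1 → 0
= 111000000100


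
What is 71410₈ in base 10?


Positional values:
Position 0: 0 × 8^0 = 0
Position 1: 1 × 8^1 = 8
Position 2: 4 × 8^2 = 256
Position 3: 1 × 8^3 = 512
Position 4: 7 × 8^4 = 28672
Sum = 0 + 8 + 256 + 512 + 28672
= 29448


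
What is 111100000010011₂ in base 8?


Group into 3-bit groups: 111100000010011
  111 = 7
  100 = 4
  000 = 0
  010 = 2
  011 = 3
= 0o74023


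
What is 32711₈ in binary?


Each octal digit → 3 binary bits:
  3 = 011
  2 = 010
  7 = 111
  1 = 001
  1 = 001
Concatenate: 011 010 111 001 001
= 011010111001001


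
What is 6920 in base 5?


Divide by 5 repeatedly:
6920 ÷ 5 = 1384 remainder 0
1384 ÷ 5 = 276 remainder 4
276 ÷ 5 = 55 remainder 1
55 ÷ 5 = 11 remainder 0
11 ÷ 5 = 2 remainder 1
2 ÷ 5 = 0 remainder 2
Reading remainders bottom-up:
= 210140


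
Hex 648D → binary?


Each hex digit → 4 binary bits:
  6 = 0110
  4 = 0100
  8 = 1000
  D = 1101
Concatenate: 0110 0100 1000 1101
= 0110010010001101


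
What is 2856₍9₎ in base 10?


Positional values (base 9):
  6 × 9^0 = 6 × 1 = 6
  5 × 9^1 = 5 × 9 = 45
  8 × 9^2 = 8 × 81 = 648
  2 × 9^3 = 2 × 729 = 1458
Sum = 6 + 45 + 648 + 1458
= 2157


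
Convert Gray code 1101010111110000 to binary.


Gray code: 1101010111110000
MSB stays the same: 1
Each subsequent bit = prev_binary XOR current_gray:
  B[1] = 1 XOR 1 = 0
  B[2] = 0 XOR 0 = 0
  B[3] = 0 XOR 1 = 1
  B[4] = 1 XOR 0 = 1
  B[5] = 1 XOR 1 = 0
  B[6] = 0 XOR 0 = 0
  B[7] = 0 XOR 1 = 1
  B[8] = 1 XOR 1 = 0
  B[9] = 0 XOR 1 = 1
  B[10] = 1 XOR 1 = 0
  B[11] = 0 XOR 1 = 1
  B[12] = 1 XOR 0 = 1
  B[13] = 1 XOR 0 = 1
  B[14] = 1 XOR 0 = 1
  B[15] = 1 XOR 0 = 1
= 1001100101011111 (39263 decimal)


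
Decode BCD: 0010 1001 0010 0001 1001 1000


Each 4-bit group → digit:
  0010 → 2
  1001 → 9
  0010 → 2
  0001 → 1
  1001 → 9
  1000 → 8
= 292198


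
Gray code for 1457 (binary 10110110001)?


Binary: 10110110001
Gray code: G = B XOR (B >> 1)
B >> 1 = 01011011000
10110110001 XOR 01011011000:
  1 XOR 0 = 1
  0 XOR 1 = 1
  1 XOR 0 = 1
  1 XOR 1 = 0
  0 XOR 1 = 1
  1 XOR 0 = 1
  1 XOR 1 = 0
  0 XOR 1 = 1
  0 XOR 0 = 0
  0 XOR 0 = 0
  1 XOR 0 = 1
= 11101101001


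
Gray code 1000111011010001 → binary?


Gray code: 1000111011010001
MSB stays the same: 1
Each subsequent bit = prev_binary XOR current_gray:
  B[1] = 1 XOR 0 = 1
  B[2] = 1 XOR 0 = 1
  B[3] = 1 XOR 0 = 1
  B[4] = 1 XOR 1 = 0
  B[5] = 0 XOR 1 = 1
  B[6] = 1 XOR 1 = 0
  B[7] = 0 XOR 0 = 0
  B[8] = 0 XOR 1 = 1
  B[9] = 1 XOR 1 = 0
  B[10] = 0 XOR 0 = 0
  B[11] = 0 XOR 1 = 1
  B[12] = 1 XOR 0 = 1
  B[13] = 1 XOR 0 = 1
  B[14] = 1 XOR 0 = 1
  B[15] = 1 XOR 1 = 0
= 1111010010011110 (62622 decimal)


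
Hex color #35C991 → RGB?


Hex: #35C991
R = 35₁₆ = 53
G = C9₁₆ = 201
B = 91₁₆ = 145
= RGB(53, 201, 145)


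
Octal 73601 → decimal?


Positional values:
Position 0: 1 × 8^0 = 1
Position 1: 0 × 8^1 = 0
Position 2: 6 × 8^2 = 384
Position 3: 3 × 8^3 = 1536
Position 4: 7 × 8^4 = 28672
Sum = 1 + 0 + 384 + 1536 + 28672
= 30593


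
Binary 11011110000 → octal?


Group into 3-bit groups: 011011110000
  011 = 3
  011 = 3
  110 = 6
  000 = 0
= 0o3360


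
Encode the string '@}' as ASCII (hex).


String: '@}'  (2 characters)
Per-character ASCII lookup:
  '@': special character: '@' = 64 → 0x40
  '}': special character: '}' = 125 → 0x7D
= 0x40 0x7D


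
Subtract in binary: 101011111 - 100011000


Align and subtract column by column (LSB to MSB, borrowing when needed):
  101011111
- 100011000
  ---------
  col 0: (1 - 0 borrow-in) - 0 → 1 - 0 = 1, borrow out 0
  col 1: (1 - 0 borrow-in) - 0 → 1 - 0 = 1, borrow out 0
  col 2: (1 - 0 borrow-in) - 0 → 1 - 0 = 1, borrow out 0
  col 3: (1 - 0 borrow-in) - 1 → 1 - 1 = 0, borrow out 0
  col 4: (1 - 0 borrow-in) - 1 → 1 - 1 = 0, borrow out 0
  col 5: (0 - 0 borrow-in) - 0 → 0 - 0 = 0, borrow out 0
  col 6: (1 - 0 borrow-in) - 0 → 1 - 0 = 1, borrow out 0
  col 7: (0 - 0 borrow-in) - 0 → 0 - 0 = 0, borrow out 0
  col 8: (1 - 0 borrow-in) - 1 → 1 - 1 = 0, borrow out 0
Reading bits MSB→LSB: 001000111
Strip leading zeros: 1000111
= 1000111


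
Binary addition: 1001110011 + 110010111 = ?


Align and add column by column (LSB to MSB, carry propagating):
  01001110011
+ 00110010111
  -----------
  col 0: 1 + 1 + 0 (carry in) = 2 → bit 0, carry out 1
  col 1: 1 + 1 + 1 (carry in) = 3 → bit 1, carry out 1
  col 2: 0 + 1 + 1 (carry in) = 2 → bit 0, carry out 1
  col 3: 0 + 0 + 1 (carry in) = 1 → bit 1, carry out 0
  col 4: 1 + 1 + 0 (carry in) = 2 → bit 0, carry out 1
  col 5: 1 + 0 + 1 (carry in) = 2 → bit 0, carry out 1
  col 6: 1 + 0 + 1 (carry in) = 2 → bit 0, carry out 1
  col 7: 0 + 1 + 1 (carry in) = 2 → bit 0, carry out 1
  col 8: 0 + 1 + 1 (carry in) = 2 → bit 0, carry out 1
  col 9: 1 + 0 + 1 (carry in) = 2 → bit 0, carry out 1
  col 10: 0 + 0 + 1 (carry in) = 1 → bit 1, carry out 0
Reading bits MSB→LSB: 10000001010
Strip leading zeros: 10000001010
= 10000001010


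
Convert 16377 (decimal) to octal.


Divide by 8 repeatedly:
16377 ÷ 8 = 2047 remainder 1
2047 ÷ 8 = 255 remainder 7
255 ÷ 8 = 31 remainder 7
31 ÷ 8 = 3 remainder 7
3 ÷ 8 = 0 remainder 3
Reading remainders bottom-up:
= 0o37771


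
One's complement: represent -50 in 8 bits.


Original: 00110010
Invert all bits:
  bit 0: 0 → 1
  bit 1: 0 → 1
  bit 2: 1 → 0
  bit 3: 1 → 0
  bit 4: 0 → 1
  bit 5: 0 → 1
  bit 6: 1 → 0
  bit 7: 0 → 1
= 11001101


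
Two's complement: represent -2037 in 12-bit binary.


Original: 011111110101
Step 1 - Invert all bits: 100000001010
Step 2 - Add 1: 100000001010 + 1
= 100000001011 (represents -2037)


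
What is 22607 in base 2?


Divide by 2 repeatedly:
22607 ÷ 2 = 11303 remainder 1
11303 ÷ 2 = 5651 remainder 1
5651 ÷ 2 = 2825 remainder 1
2825 ÷ 2 = 1412 remainder 1
1412 ÷ 2 = 706 remainder 0
706 ÷ 2 = 353 remainder 0
353 ÷ 2 = 176 remainder 1
176 ÷ 2 = 88 remainder 0
88 ÷ 2 = 44 remainder 0
44 ÷ 2 = 22 remainder 0
22 ÷ 2 = 11 remainder 0
11 ÷ 2 = 5 remainder 1
5 ÷ 2 = 2 remainder 1
2 ÷ 2 = 1 remainder 0
1 ÷ 2 = 0 remainder 1
Reading remainders bottom-up:
= 101100001001111


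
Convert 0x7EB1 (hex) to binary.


Each hex digit → 4 binary bits:
  7 = 0111
  E = 1110
  B = 1011
  1 = 0001
Concatenate: 0111 1110 1011 0001
= 0111111010110001


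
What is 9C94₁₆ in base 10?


Positional values:
Position 0: 4 × 16^0 = 4 × 1 = 4
Position 1: 9 × 16^1 = 9 × 16 = 144
Position 2: C × 16^2 = 12 × 256 = 3072
Position 3: 9 × 16^3 = 9 × 4096 = 36864
Sum = 4 + 144 + 3072 + 36864
= 40084


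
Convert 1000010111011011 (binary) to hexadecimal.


Group into 4-bit nibbles: 1000010111011011
  1000 = 8
  0101 = 5
  1101 = D
  1011 = B
= 0x85DB


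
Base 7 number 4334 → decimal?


Positional values (base 7):
  4 × 7^0 = 4 × 1 = 4
  3 × 7^1 = 3 × 7 = 21
  3 × 7^2 = 3 × 49 = 147
  4 × 7^3 = 4 × 343 = 1372
Sum = 4 + 21 + 147 + 1372
= 1544


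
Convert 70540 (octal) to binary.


Each octal digit → 3 binary bits:
  7 = 111
  0 = 000
  5 = 101
  4 = 100
  0 = 000
Concatenate: 111 000 101 100 000
= 111000101100000


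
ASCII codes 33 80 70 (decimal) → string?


Codes (decimal): 33 80 70
Per-code ASCII lookup:
  33  (special character) → '!'
  80  (range 65-90: uppercase, 80 - 65 = 15) → 'P'
  70  (range 65-90: uppercase, 70 - 65 = 5) → 'F'
= '!PF'


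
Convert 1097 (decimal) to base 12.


Divide by 12 repeatedly:
1097 ÷ 12 = 91 remainder 5
91 ÷ 12 = 7 remainder 7
7 ÷ 12 = 0 remainder 7
Reading remainders bottom-up:
= 775


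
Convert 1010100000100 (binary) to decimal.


Positional values:
Bit 2: 1 × 2^2 = 4
Bit 8: 1 × 2^8 = 256
Bit 10: 1 × 2^10 = 1024
Bit 12: 1 × 2^12 = 4096
Sum = 4 + 256 + 1024 + 4096
= 5380


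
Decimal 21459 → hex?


Divide by 16 repeatedly:
21459 ÷ 16 = 1341 remainder 3 (3)
1341 ÷ 16 = 83 remainder 13 (D)
83 ÷ 16 = 5 remainder 3 (3)
5 ÷ 16 = 0 remainder 5 (5)
Reading remainders bottom-up:
= 0x53D3


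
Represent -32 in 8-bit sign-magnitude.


Sign bit: 1 (negative)
Magnitude: 32 = 0100000
= 10100000


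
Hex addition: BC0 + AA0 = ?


Align and add column by column (LSB to MSB, each column mod 16 with carry):
  0BC0
+ 0AA0
  ----
  col 0: 0(0) + 0(0) + 0 (carry in) = 0 → 0(0), carry out 0
  col 1: C(12) + A(10) + 0 (carry in) = 22 → 6(6), carry out 1
  col 2: B(11) + A(10) + 1 (carry in) = 22 → 6(6), carry out 1
  col 3: 0(0) + 0(0) + 1 (carry in) = 1 → 1(1), carry out 0
Reading digits MSB→LSB: 1660
Strip leading zeros: 1660
= 0x1660


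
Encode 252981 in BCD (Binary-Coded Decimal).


Each digit → 4-bit binary:
  2 → 0010
  5 → 0101
  2 → 0010
  9 → 1001
  8 → 1000
  1 → 0001
= 0010 0101 0010 1001 1000 0001


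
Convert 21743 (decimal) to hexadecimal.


Divide by 16 repeatedly:
21743 ÷ 16 = 1358 remainder 15 (F)
1358 ÷ 16 = 84 remainder 14 (E)
84 ÷ 16 = 5 remainder 4 (4)
5 ÷ 16 = 0 remainder 5 (5)
Reading remainders bottom-up:
= 0x54EF


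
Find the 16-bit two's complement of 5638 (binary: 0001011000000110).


Original: 0001011000000110
Step 1 - Invert all bits: 1110100111111001
Step 2 - Add 1: 1110100111111001 + 1
= 1110100111111010 (represents -5638)


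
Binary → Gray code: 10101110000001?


Binary: 10101110000001
Gray code: G = B XOR (B >> 1)
B >> 1 = 01010111000000
10101110000001 XOR 01010111000000:
  1 XOR 0 = 1
  0 XOR 1 = 1
  1 XOR 0 = 1
  0 XOR 1 = 1
  1 XOR 0 = 1
  1 XOR 1 = 0
  1 XOR 1 = 0
  0 XOR 1 = 1
  0 XOR 0 = 0
  0 XOR 0 = 0
  0 XOR 0 = 0
  0 XOR 0 = 0
  0 XOR 0 = 0
  1 XOR 0 = 1
= 11111001000001


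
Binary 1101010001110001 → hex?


Group into 4-bit nibbles: 1101010001110001
  1101 = D
  0100 = 4
  0111 = 7
  0001 = 1
= 0xD471


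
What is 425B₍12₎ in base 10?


Positional values (base 12):
  B × 12^0 = 11 × 1 = 11
  5 × 12^1 = 5 × 12 = 60
  2 × 12^2 = 2 × 144 = 288
  4 × 12^3 = 4 × 1728 = 6912
Sum = 11 + 60 + 288 + 6912
= 7271


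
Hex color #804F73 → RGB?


Hex: #804F73
R = 80₁₆ = 128
G = 4F₁₆ = 79
B = 73₁₆ = 115
= RGB(128, 79, 115)


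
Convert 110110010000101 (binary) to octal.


Group into 3-bit groups: 110110010000101
  110 = 6
  110 = 6
  010 = 2
  000 = 0
  101 = 5
= 0o66205


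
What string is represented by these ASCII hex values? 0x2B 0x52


Codes (hex): 0x2B 0x52
Per-code ASCII lookup:
  0x2B = 43  (special character) → '+'
  0x52 = 82  (range 65-90: uppercase, 82 - 65 = 17) → 'R'
= '+R'


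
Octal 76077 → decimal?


Positional values:
Position 0: 7 × 8^0 = 7
Position 1: 7 × 8^1 = 56
Position 2: 0 × 8^2 = 0
Position 3: 6 × 8^3 = 3072
Position 4: 7 × 8^4 = 28672
Sum = 7 + 56 + 0 + 3072 + 28672
= 31807


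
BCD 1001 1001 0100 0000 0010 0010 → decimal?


Each 4-bit group → digit:
  1001 → 9
  1001 → 9
  0100 → 4
  0000 → 0
  0010 → 2
  0010 → 2
= 994022


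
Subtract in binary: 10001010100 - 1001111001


Align and subtract column by column (LSB to MSB, borrowing when needed):
  10001010100
- 01001111001
  -----------
  col 0: (0 - 0 borrow-in) - 1 → borrow from next column: (0+2) - 1 = 1, borrow out 1
  col 1: (0 - 1 borrow-in) - 0 → borrow from next column: (-1+2) - 0 = 1, borrow out 1
  col 2: (1 - 1 borrow-in) - 0 → 0 - 0 = 0, borrow out 0
  col 3: (0 - 0 borrow-in) - 1 → borrow from next column: (0+2) - 1 = 1, borrow out 1
  col 4: (1 - 1 borrow-in) - 1 → borrow from next column: (0+2) - 1 = 1, borrow out 1
  col 5: (0 - 1 borrow-in) - 1 → borrow from next column: (-1+2) - 1 = 0, borrow out 1
  col 6: (1 - 1 borrow-in) - 1 → borrow from next column: (0+2) - 1 = 1, borrow out 1
  col 7: (0 - 1 borrow-in) - 0 → borrow from next column: (-1+2) - 0 = 1, borrow out 1
  col 8: (0 - 1 borrow-in) - 0 → borrow from next column: (-1+2) - 0 = 1, borrow out 1
  col 9: (0 - 1 borrow-in) - 1 → borrow from next column: (-1+2) - 1 = 0, borrow out 1
  col 10: (1 - 1 borrow-in) - 0 → 0 - 0 = 0, borrow out 0
Reading bits MSB→LSB: 00111011011
Strip leading zeros: 111011011
= 111011011


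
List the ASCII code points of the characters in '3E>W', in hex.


String: '3E>W'  (4 characters)
Per-character ASCII lookup:
  '3': digits start at 48: '3' = 48 + 3 = 51 → 0x33
  'E': uppercase starts at 65: 'E' = 65 + 4 = 69 → 0x45
  '>': special character: '>' = 62 → 0x3E
  'W': uppercase starts at 65: 'W' = 65 + 22 = 87 → 0x57
= 0x33 0x45 0x3E 0x57


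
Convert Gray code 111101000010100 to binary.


Gray code: 111101000010100
MSB stays the same: 1
Each subsequent bit = prev_binary XOR current_gray:
  B[1] = 1 XOR 1 = 0
  B[2] = 0 XOR 1 = 1
  B[3] = 1 XOR 1 = 0
  B[4] = 0 XOR 0 = 0
  B[5] = 0 XOR 1 = 1
  B[6] = 1 XOR 0 = 1
  B[7] = 1 XOR 0 = 1
  B[8] = 1 XOR 0 = 1
  B[9] = 1 XOR 0 = 1
  B[10] = 1 XOR 1 = 0
  B[11] = 0 XOR 0 = 0
  B[12] = 0 XOR 1 = 1
  B[13] = 1 XOR 0 = 1
  B[14] = 1 XOR 0 = 1
= 101001111100111 (21479 decimal)


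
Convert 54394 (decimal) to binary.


Divide by 2 repeatedly:
54394 ÷ 2 = 27197 remainder 0
27197 ÷ 2 = 13598 remainder 1
13598 ÷ 2 = 6799 remainder 0
6799 ÷ 2 = 3399 remainder 1
3399 ÷ 2 = 1699 remainder 1
1699 ÷ 2 = 849 remainder 1
849 ÷ 2 = 424 remainder 1
424 ÷ 2 = 212 remainder 0
212 ÷ 2 = 106 remainder 0
106 ÷ 2 = 53 remainder 0
53 ÷ 2 = 26 remainder 1
26 ÷ 2 = 13 remainder 0
13 ÷ 2 = 6 remainder 1
6 ÷ 2 = 3 remainder 0
3 ÷ 2 = 1 remainder 1
1 ÷ 2 = 0 remainder 1
Reading remainders bottom-up:
= 1101010001111010


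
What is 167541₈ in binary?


Each octal digit → 3 binary bits:
  1 = 001
  6 = 110
  7 = 111
  5 = 101
  4 = 100
  1 = 001
Concatenate: 001 110 111 101 100 001
= 001110111101100001


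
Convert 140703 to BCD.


Each digit → 4-bit binary:
  1 → 0001
  4 → 0100
  0 → 0000
  7 → 0111
  0 → 0000
  3 → 0011
= 0001 0100 0000 0111 0000 0011


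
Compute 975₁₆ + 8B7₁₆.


Align and add column by column (LSB to MSB, each column mod 16 with carry):
  0975
+ 08B7
  ----
  col 0: 5(5) + 7(7) + 0 (carry in) = 12 → C(12), carry out 0
  col 1: 7(7) + B(11) + 0 (carry in) = 18 → 2(2), carry out 1
  col 2: 9(9) + 8(8) + 1 (carry in) = 18 → 2(2), carry out 1
  col 3: 0(0) + 0(0) + 1 (carry in) = 1 → 1(1), carry out 0
Reading digits MSB→LSB: 122C
Strip leading zeros: 122C
= 0x122C


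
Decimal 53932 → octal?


Divide by 8 repeatedly:
53932 ÷ 8 = 6741 remainder 4
6741 ÷ 8 = 842 remainder 5
842 ÷ 8 = 105 remainder 2
105 ÷ 8 = 13 remainder 1
13 ÷ 8 = 1 remainder 5
1 ÷ 8 = 0 remainder 1
Reading remainders bottom-up:
= 0o151254


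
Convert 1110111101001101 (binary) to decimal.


Positional values:
Bit 0: 1 × 2^0 = 1
Bit 2: 1 × 2^2 = 4
Bit 3: 1 × 2^3 = 8
Bit 6: 1 × 2^6 = 64
Bit 8: 1 × 2^8 = 256
Bit 9: 1 × 2^9 = 512
Bit 10: 1 × 2^10 = 1024
Bit 11: 1 × 2^11 = 2048
Bit 13: 1 × 2^13 = 8192
Bit 14: 1 × 2^14 = 16384
Bit 15: 1 × 2^15 = 32768
Sum = 1 + 4 + 8 + 64 + 256 + 512 + 1024 + 2048 + 8192 + 16384 + 32768
= 61261


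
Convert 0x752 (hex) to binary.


Each hex digit → 4 binary bits:
  7 = 0111
  5 = 0101
  2 = 0010
Concatenate: 0111 0101 0010
= 011101010010


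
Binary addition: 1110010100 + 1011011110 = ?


Align and add column by column (LSB to MSB, carry propagating):
  01110010100
+ 01011011110
  -----------
  col 0: 0 + 0 + 0 (carry in) = 0 → bit 0, carry out 0
  col 1: 0 + 1 + 0 (carry in) = 1 → bit 1, carry out 0
  col 2: 1 + 1 + 0 (carry in) = 2 → bit 0, carry out 1
  col 3: 0 + 1 + 1 (carry in) = 2 → bit 0, carry out 1
  col 4: 1 + 1 + 1 (carry in) = 3 → bit 1, carry out 1
  col 5: 0 + 0 + 1 (carry in) = 1 → bit 1, carry out 0
  col 6: 0 + 1 + 0 (carry in) = 1 → bit 1, carry out 0
  col 7: 1 + 1 + 0 (carry in) = 2 → bit 0, carry out 1
  col 8: 1 + 0 + 1 (carry in) = 2 → bit 0, carry out 1
  col 9: 1 + 1 + 1 (carry in) = 3 → bit 1, carry out 1
  col 10: 0 + 0 + 1 (carry in) = 1 → bit 1, carry out 0
Reading bits MSB→LSB: 11001110010
Strip leading zeros: 11001110010
= 11001110010


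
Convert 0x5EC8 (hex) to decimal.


Positional values:
Position 0: 8 × 16^0 = 8 × 1 = 8
Position 1: C × 16^1 = 12 × 16 = 192
Position 2: E × 16^2 = 14 × 256 = 3584
Position 3: 5 × 16^3 = 5 × 4096 = 20480
Sum = 8 + 192 + 3584 + 20480
= 24264


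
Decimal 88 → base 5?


Divide by 5 repeatedly:
88 ÷ 5 = 17 remainder 3
17 ÷ 5 = 3 remainder 2
3 ÷ 5 = 0 remainder 3
Reading remainders bottom-up:
= 323


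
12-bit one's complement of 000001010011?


Original: 000001010011
Invert all bits:
  bit 0: 0 → 1
  bit 1: 0 → 1
  bit 2: 0 → 1
  bit 3: 0 → 1
  bit 4: 0 → 1
  bit 5: 1 → 0
  bit 6: 0 → 1
  bit 7: 1 → 0
  bit 8: 0 → 1
  bit 9: 0 → 1
  bit 10: 1 → 0
  bit 11: 1 → 0
= 111110101100


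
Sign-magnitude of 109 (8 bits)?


Sign bit: 0 (positive)
Magnitude: 109 = 1101101
= 01101101


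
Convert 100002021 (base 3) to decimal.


Positional values (base 3):
  1 × 3^0 = 1 × 1 = 1
  2 × 3^1 = 2 × 3 = 6
  0 × 3^2 = 0 × 9 = 0
  2 × 3^3 = 2 × 27 = 54
  0 × 3^4 = 0 × 81 = 0
  0 × 3^5 = 0 × 243 = 0
  0 × 3^6 = 0 × 729 = 0
  0 × 3^7 = 0 × 2187 = 0
  1 × 3^8 = 1 × 6561 = 6561
Sum = 1 + 6 + 0 + 54 + 0 + 0 + 0 + 0 + 6561
= 6622


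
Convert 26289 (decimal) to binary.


Divide by 2 repeatedly:
26289 ÷ 2 = 13144 remainder 1
13144 ÷ 2 = 6572 remainder 0
6572 ÷ 2 = 3286 remainder 0
3286 ÷ 2 = 1643 remainder 0
1643 ÷ 2 = 821 remainder 1
821 ÷ 2 = 410 remainder 1
410 ÷ 2 = 205 remainder 0
205 ÷ 2 = 102 remainder 1
102 ÷ 2 = 51 remainder 0
51 ÷ 2 = 25 remainder 1
25 ÷ 2 = 12 remainder 1
12 ÷ 2 = 6 remainder 0
6 ÷ 2 = 3 remainder 0
3 ÷ 2 = 1 remainder 1
1 ÷ 2 = 0 remainder 1
Reading remainders bottom-up:
= 110011010110001


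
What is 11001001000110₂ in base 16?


Group into 4-bit nibbles: 0011001001000110
  0011 = 3
  0010 = 2
  0100 = 4
  0110 = 6
= 0x3246


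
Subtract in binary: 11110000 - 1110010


Align and subtract column by column (LSB to MSB, borrowing when needed):
  11110000
- 01110010
  --------
  col 0: (0 - 0 borrow-in) - 0 → 0 - 0 = 0, borrow out 0
  col 1: (0 - 0 borrow-in) - 1 → borrow from next column: (0+2) - 1 = 1, borrow out 1
  col 2: (0 - 1 borrow-in) - 0 → borrow from next column: (-1+2) - 0 = 1, borrow out 1
  col 3: (0 - 1 borrow-in) - 0 → borrow from next column: (-1+2) - 0 = 1, borrow out 1
  col 4: (1 - 1 borrow-in) - 1 → borrow from next column: (0+2) - 1 = 1, borrow out 1
  col 5: (1 - 1 borrow-in) - 1 → borrow from next column: (0+2) - 1 = 1, borrow out 1
  col 6: (1 - 1 borrow-in) - 1 → borrow from next column: (0+2) - 1 = 1, borrow out 1
  col 7: (1 - 1 borrow-in) - 0 → 0 - 0 = 0, borrow out 0
Reading bits MSB→LSB: 01111110
Strip leading zeros: 1111110
= 1111110


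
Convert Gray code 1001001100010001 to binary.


Gray code: 1001001100010001
MSB stays the same: 1
Each subsequent bit = prev_binary XOR current_gray:
  B[1] = 1 XOR 0 = 1
  B[2] = 1 XOR 0 = 1
  B[3] = 1 XOR 1 = 0
  B[4] = 0 XOR 0 = 0
  B[5] = 0 XOR 0 = 0
  B[6] = 0 XOR 1 = 1
  B[7] = 1 XOR 1 = 0
  B[8] = 0 XOR 0 = 0
  B[9] = 0 XOR 0 = 0
  B[10] = 0 XOR 0 = 0
  B[11] = 0 XOR 1 = 1
  B[12] = 1 XOR 0 = 1
  B[13] = 1 XOR 0 = 1
  B[14] = 1 XOR 0 = 1
  B[15] = 1 XOR 1 = 0
= 1110001000011110 (57886 decimal)


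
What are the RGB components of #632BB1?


Hex: #632BB1
R = 63₁₆ = 99
G = 2B₁₆ = 43
B = B1₁₆ = 177
= RGB(99, 43, 177)


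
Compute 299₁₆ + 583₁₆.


Align and add column by column (LSB to MSB, each column mod 16 with carry):
  0299
+ 0583
  ----
  col 0: 9(9) + 3(3) + 0 (carry in) = 12 → C(12), carry out 0
  col 1: 9(9) + 8(8) + 0 (carry in) = 17 → 1(1), carry out 1
  col 2: 2(2) + 5(5) + 1 (carry in) = 8 → 8(8), carry out 0
  col 3: 0(0) + 0(0) + 0 (carry in) = 0 → 0(0), carry out 0
Reading digits MSB→LSB: 081C
Strip leading zeros: 81C
= 0x81C


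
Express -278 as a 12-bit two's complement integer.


Original: 000100010110
Step 1 - Invert all bits: 111011101001
Step 2 - Add 1: 111011101001 + 1
= 111011101010 (represents -278)


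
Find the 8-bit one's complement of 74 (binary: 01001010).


Original: 01001010
Invert all bits:
  bit 0: 0 → 1
  bit 1: 1 → 0
  bit 2: 0 → 1
  bit 3: 0 → 1
  bit 4: 1 → 0
  bit 5: 0 → 1
  bit 6: 1 → 0
  bit 7: 0 → 1
= 10110101


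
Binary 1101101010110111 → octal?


Group into 3-bit groups: 001101101010110111
  001 = 1
  101 = 5
  101 = 5
  010 = 2
  110 = 6
  111 = 7
= 0o155267


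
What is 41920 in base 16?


Divide by 16 repeatedly:
41920 ÷ 16 = 2620 remainder 0 (0)
2620 ÷ 16 = 163 remainder 12 (C)
163 ÷ 16 = 10 remainder 3 (3)
10 ÷ 16 = 0 remainder 10 (A)
Reading remainders bottom-up:
= 0xA3C0


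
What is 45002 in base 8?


Divide by 8 repeatedly:
45002 ÷ 8 = 5625 remainder 2
5625 ÷ 8 = 703 remainder 1
703 ÷ 8 = 87 remainder 7
87 ÷ 8 = 10 remainder 7
10 ÷ 8 = 1 remainder 2
1 ÷ 8 = 0 remainder 1
Reading remainders bottom-up:
= 0o127712


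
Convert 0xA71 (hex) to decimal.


Positional values:
Position 0: 1 × 16^0 = 1 × 1 = 1
Position 1: 7 × 16^1 = 7 × 16 = 112
Position 2: A × 16^2 = 10 × 256 = 2560
Sum = 1 + 112 + 2560
= 2673


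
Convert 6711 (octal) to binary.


Each octal digit → 3 binary bits:
  6 = 110
  7 = 111
  1 = 001
  1 = 001
Concatenate: 110 111 001 001
= 110111001001


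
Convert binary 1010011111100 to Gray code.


Binary: 1010011111100
Gray code: G = B XOR (B >> 1)
B >> 1 = 0101001111110
1010011111100 XOR 0101001111110:
  1 XOR 0 = 1
  0 XOR 1 = 1
  1 XOR 0 = 1
  0 XOR 1 = 1
  0 XOR 0 = 0
  1 XOR 0 = 1
  1 XOR 1 = 0
  1 XOR 1 = 0
  1 XOR 1 = 0
  1 XOR 1 = 0
  1 XOR 1 = 0
  0 XOR 1 = 1
  0 XOR 0 = 0
= 1111010000010


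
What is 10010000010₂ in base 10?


Positional values:
Bit 1: 1 × 2^1 = 2
Bit 7: 1 × 2^7 = 128
Bit 10: 1 × 2^10 = 1024
Sum = 2 + 128 + 1024
= 1154


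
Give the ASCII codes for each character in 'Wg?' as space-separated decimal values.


String: 'Wg?'  (3 characters)
Per-character ASCII lookup:
  'W': uppercase starts at 65: 'W' = 65 + 22 = 87
  'g': lowercase starts at 97: 'g' = 97 + 6 = 103
  '?': special character: '?' = 63
= 87 103 63


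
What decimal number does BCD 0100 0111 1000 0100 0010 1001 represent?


Each 4-bit group → digit:
  0100 → 4
  0111 → 7
  1000 → 8
  0100 → 4
  0010 → 2
  1001 → 9
= 478429


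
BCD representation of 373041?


Each digit → 4-bit binary:
  3 → 0011
  7 → 0111
  3 → 0011
  0 → 0000
  4 → 0100
  1 → 0001
= 0011 0111 0011 0000 0100 0001


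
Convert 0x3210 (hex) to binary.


Each hex digit → 4 binary bits:
  3 = 0011
  2 = 0010
  1 = 0001
  0 = 0000
Concatenate: 0011 0010 0001 0000
= 0011001000010000


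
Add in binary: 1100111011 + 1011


Align and add column by column (LSB to MSB, carry propagating):
  01100111011
+ 00000001011
  -----------
  col 0: 1 + 1 + 0 (carry in) = 2 → bit 0, carry out 1
  col 1: 1 + 1 + 1 (carry in) = 3 → bit 1, carry out 1
  col 2: 0 + 0 + 1 (carry in) = 1 → bit 1, carry out 0
  col 3: 1 + 1 + 0 (carry in) = 2 → bit 0, carry out 1
  col 4: 1 + 0 + 1 (carry in) = 2 → bit 0, carry out 1
  col 5: 1 + 0 + 1 (carry in) = 2 → bit 0, carry out 1
  col 6: 0 + 0 + 1 (carry in) = 1 → bit 1, carry out 0
  col 7: 0 + 0 + 0 (carry in) = 0 → bit 0, carry out 0
  col 8: 1 + 0 + 0 (carry in) = 1 → bit 1, carry out 0
  col 9: 1 + 0 + 0 (carry in) = 1 → bit 1, carry out 0
  col 10: 0 + 0 + 0 (carry in) = 0 → bit 0, carry out 0
Reading bits MSB→LSB: 01101000110
Strip leading zeros: 1101000110
= 1101000110


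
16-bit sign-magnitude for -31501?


Sign bit: 1 (negative)
Magnitude: 31501 = 111101100001101
= 1111101100001101


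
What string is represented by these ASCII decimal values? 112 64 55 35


Codes (decimal): 112 64 55 35
Per-code ASCII lookup:
  112  (range 97-122: lowercase, 112 - 97 = 15) → 'p'
  64  (special character) → '@'
  55  (range 48-57: digits, 55 - 48 = 7) → '7'
  35  (special character) → '#'
= 'p@7#'


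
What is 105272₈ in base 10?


Positional values:
Position 0: 2 × 8^0 = 2
Position 1: 7 × 8^1 = 56
Position 2: 2 × 8^2 = 128
Position 3: 5 × 8^3 = 2560
Position 4: 0 × 8^4 = 0
Position 5: 1 × 8^5 = 32768
Sum = 2 + 56 + 128 + 2560 + 0 + 32768
= 35514


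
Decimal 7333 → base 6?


Divide by 6 repeatedly:
7333 ÷ 6 = 1222 remainder 1
1222 ÷ 6 = 203 remainder 4
203 ÷ 6 = 33 remainder 5
33 ÷ 6 = 5 remainder 3
5 ÷ 6 = 0 remainder 5
Reading remainders bottom-up:
= 53541


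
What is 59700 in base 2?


Divide by 2 repeatedly:
59700 ÷ 2 = 29850 remainder 0
29850 ÷ 2 = 14925 remainder 0
14925 ÷ 2 = 7462 remainder 1
7462 ÷ 2 = 3731 remainder 0
3731 ÷ 2 = 1865 remainder 1
1865 ÷ 2 = 932 remainder 1
932 ÷ 2 = 466 remainder 0
466 ÷ 2 = 233 remainder 0
233 ÷ 2 = 116 remainder 1
116 ÷ 2 = 58 remainder 0
58 ÷ 2 = 29 remainder 0
29 ÷ 2 = 14 remainder 1
14 ÷ 2 = 7 remainder 0
7 ÷ 2 = 3 remainder 1
3 ÷ 2 = 1 remainder 1
1 ÷ 2 = 0 remainder 1
Reading remainders bottom-up:
= 1110100100110100


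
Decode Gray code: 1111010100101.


Gray code: 1111010100101
MSB stays the same: 1
Each subsequent bit = prev_binary XOR current_gray:
  B[1] = 1 XOR 1 = 0
  B[2] = 0 XOR 1 = 1
  B[3] = 1 XOR 1 = 0
  B[4] = 0 XOR 0 = 0
  B[5] = 0 XOR 1 = 1
  B[6] = 1 XOR 0 = 1
  B[7] = 1 XOR 1 = 0
  B[8] = 0 XOR 0 = 0
  B[9] = 0 XOR 0 = 0
  B[10] = 0 XOR 1 = 1
  B[11] = 1 XOR 0 = 1
  B[12] = 1 XOR 1 = 0
= 1010011000110 (5318 decimal)


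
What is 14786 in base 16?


Divide by 16 repeatedly:
14786 ÷ 16 = 924 remainder 2 (2)
924 ÷ 16 = 57 remainder 12 (C)
57 ÷ 16 = 3 remainder 9 (9)
3 ÷ 16 = 0 remainder 3 (3)
Reading remainders bottom-up:
= 0x39C2


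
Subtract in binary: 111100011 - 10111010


Align and subtract column by column (LSB to MSB, borrowing when needed):
  111100011
- 010111010
  ---------
  col 0: (1 - 0 borrow-in) - 0 → 1 - 0 = 1, borrow out 0
  col 1: (1 - 0 borrow-in) - 1 → 1 - 1 = 0, borrow out 0
  col 2: (0 - 0 borrow-in) - 0 → 0 - 0 = 0, borrow out 0
  col 3: (0 - 0 borrow-in) - 1 → borrow from next column: (0+2) - 1 = 1, borrow out 1
  col 4: (0 - 1 borrow-in) - 1 → borrow from next column: (-1+2) - 1 = 0, borrow out 1
  col 5: (1 - 1 borrow-in) - 1 → borrow from next column: (0+2) - 1 = 1, borrow out 1
  col 6: (1 - 1 borrow-in) - 0 → 0 - 0 = 0, borrow out 0
  col 7: (1 - 0 borrow-in) - 1 → 1 - 1 = 0, borrow out 0
  col 8: (1 - 0 borrow-in) - 0 → 1 - 0 = 1, borrow out 0
Reading bits MSB→LSB: 100101001
Strip leading zeros: 100101001
= 100101001


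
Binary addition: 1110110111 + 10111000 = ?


Align and add column by column (LSB to MSB, carry propagating):
  01110110111
+ 00010111000
  -----------
  col 0: 1 + 0 + 0 (carry in) = 1 → bit 1, carry out 0
  col 1: 1 + 0 + 0 (carry in) = 1 → bit 1, carry out 0
  col 2: 1 + 0 + 0 (carry in) = 1 → bit 1, carry out 0
  col 3: 0 + 1 + 0 (carry in) = 1 → bit 1, carry out 0
  col 4: 1 + 1 + 0 (carry in) = 2 → bit 0, carry out 1
  col 5: 1 + 1 + 1 (carry in) = 3 → bit 1, carry out 1
  col 6: 0 + 0 + 1 (carry in) = 1 → bit 1, carry out 0
  col 7: 1 + 1 + 0 (carry in) = 2 → bit 0, carry out 1
  col 8: 1 + 0 + 1 (carry in) = 2 → bit 0, carry out 1
  col 9: 1 + 0 + 1 (carry in) = 2 → bit 0, carry out 1
  col 10: 0 + 0 + 1 (carry in) = 1 → bit 1, carry out 0
Reading bits MSB→LSB: 10001101111
Strip leading zeros: 10001101111
= 10001101111


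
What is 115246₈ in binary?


Each octal digit → 3 binary bits:
  1 = 001
  1 = 001
  5 = 101
  2 = 010
  4 = 100
  6 = 110
Concatenate: 001 001 101 010 100 110
= 001001101010100110


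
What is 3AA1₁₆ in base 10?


Positional values:
Position 0: 1 × 16^0 = 1 × 1 = 1
Position 1: A × 16^1 = 10 × 16 = 160
Position 2: A × 16^2 = 10 × 256 = 2560
Position 3: 3 × 16^3 = 3 × 4096 = 12288
Sum = 1 + 160 + 2560 + 12288
= 15009


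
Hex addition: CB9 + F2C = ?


Align and add column by column (LSB to MSB, each column mod 16 with carry):
  0CB9
+ 0F2C
  ----
  col 0: 9(9) + C(12) + 0 (carry in) = 21 → 5(5), carry out 1
  col 1: B(11) + 2(2) + 1 (carry in) = 14 → E(14), carry out 0
  col 2: C(12) + F(15) + 0 (carry in) = 27 → B(11), carry out 1
  col 3: 0(0) + 0(0) + 1 (carry in) = 1 → 1(1), carry out 0
Reading digits MSB→LSB: 1BE5
Strip leading zeros: 1BE5
= 0x1BE5


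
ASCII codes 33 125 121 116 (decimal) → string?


Codes (decimal): 33 125 121 116
Per-code ASCII lookup:
  33  (special character) → '!'
  125  (special character) → '}'
  121  (range 97-122: lowercase, 121 - 97 = 24) → 'y'
  116  (range 97-122: lowercase, 116 - 97 = 19) → 't'
= '!}yt'


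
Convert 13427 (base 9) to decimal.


Positional values (base 9):
  7 × 9^0 = 7 × 1 = 7
  2 × 9^1 = 2 × 9 = 18
  4 × 9^2 = 4 × 81 = 324
  3 × 9^3 = 3 × 729 = 2187
  1 × 9^4 = 1 × 6561 = 6561
Sum = 7 + 18 + 324 + 2187 + 6561
= 9097


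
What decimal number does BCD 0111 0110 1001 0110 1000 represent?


Each 4-bit group → digit:
  0111 → 7
  0110 → 6
  1001 → 9
  0110 → 6
  1000 → 8
= 76968


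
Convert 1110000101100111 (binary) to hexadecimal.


Group into 4-bit nibbles: 1110000101100111
  1110 = E
  0001 = 1
  0110 = 6
  0111 = 7
= 0xE167


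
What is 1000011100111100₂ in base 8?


Group into 3-bit groups: 001000011100111100
  001 = 1
  000 = 0
  011 = 3
  100 = 4
  111 = 7
  100 = 4
= 0o103474


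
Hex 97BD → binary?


Each hex digit → 4 binary bits:
  9 = 1001
  7 = 0111
  B = 1011
  D = 1101
Concatenate: 1001 0111 1011 1101
= 1001011110111101


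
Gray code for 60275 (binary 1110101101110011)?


Binary: 1110101101110011
Gray code: G = B XOR (B >> 1)
B >> 1 = 0111010110111001
1110101101110011 XOR 0111010110111001:
  1 XOR 0 = 1
  1 XOR 1 = 0
  1 XOR 1 = 0
  0 XOR 1 = 1
  1 XOR 0 = 1
  0 XOR 1 = 1
  1 XOR 0 = 1
  1 XOR 1 = 0
  0 XOR 1 = 1
  1 XOR 0 = 1
  1 XOR 1 = 0
  1 XOR 1 = 0
  0 XOR 1 = 1
  0 XOR 0 = 0
  1 XOR 0 = 1
  1 XOR 1 = 0
= 1001111011001010


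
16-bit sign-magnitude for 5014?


Sign bit: 0 (positive)
Magnitude: 5014 = 001001110010110
= 0001001110010110


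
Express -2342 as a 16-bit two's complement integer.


Original: 0000100100100110
Step 1 - Invert all bits: 1111011011011001
Step 2 - Add 1: 1111011011011001 + 1
= 1111011011011010 (represents -2342)


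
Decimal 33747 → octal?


Divide by 8 repeatedly:
33747 ÷ 8 = 4218 remainder 3
4218 ÷ 8 = 527 remainder 2
527 ÷ 8 = 65 remainder 7
65 ÷ 8 = 8 remainder 1
8 ÷ 8 = 1 remainder 0
1 ÷ 8 = 0 remainder 1
Reading remainders bottom-up:
= 0o101723


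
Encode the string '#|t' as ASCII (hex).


String: '#|t'  (3 characters)
Per-character ASCII lookup:
  '#': special character: '#' = 35 → 0x23
  '|': special character: '|' = 124 → 0x7C
  't': lowercase starts at 97: 't' = 97 + 19 = 116 → 0x74
= 0x23 0x7C 0x74


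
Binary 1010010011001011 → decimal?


Positional values:
Bit 0: 1 × 2^0 = 1
Bit 1: 1 × 2^1 = 2
Bit 3: 1 × 2^3 = 8
Bit 6: 1 × 2^6 = 64
Bit 7: 1 × 2^7 = 128
Bit 10: 1 × 2^10 = 1024
Bit 13: 1 × 2^13 = 8192
Bit 15: 1 × 2^15 = 32768
Sum = 1 + 2 + 8 + 64 + 128 + 1024 + 8192 + 32768
= 42187


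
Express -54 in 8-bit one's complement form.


Original: 00110110
Invert all bits:
  bit 0: 0 → 1
  bit 1: 0 → 1
  bit 2: 1 → 0
  bit 3: 1 → 0
  bit 4: 0 → 1
  bit 5: 1 → 0
  bit 6: 1 → 0
  bit 7: 0 → 1
= 11001001


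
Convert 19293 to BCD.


Each digit → 4-bit binary:
  1 → 0001
  9 → 1001
  2 → 0010
  9 → 1001
  3 → 0011
= 0001 1001 0010 1001 0011


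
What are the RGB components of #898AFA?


Hex: #898AFA
R = 89₁₆ = 137
G = 8A₁₆ = 138
B = FA₁₆ = 250
= RGB(137, 138, 250)


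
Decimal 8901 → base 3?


Divide by 3 repeatedly:
8901 ÷ 3 = 2967 remainder 0
2967 ÷ 3 = 989 remainder 0
989 ÷ 3 = 329 remainder 2
329 ÷ 3 = 109 remainder 2
109 ÷ 3 = 36 remainder 1
36 ÷ 3 = 12 remainder 0
12 ÷ 3 = 4 remainder 0
4 ÷ 3 = 1 remainder 1
1 ÷ 3 = 0 remainder 1
Reading remainders bottom-up:
= 110012200


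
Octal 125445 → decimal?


Positional values:
Position 0: 5 × 8^0 = 5
Position 1: 4 × 8^1 = 32
Position 2: 4 × 8^2 = 256
Position 3: 5 × 8^3 = 2560
Position 4: 2 × 8^4 = 8192
Position 5: 1 × 8^5 = 32768
Sum = 5 + 32 + 256 + 2560 + 8192 + 32768
= 43813


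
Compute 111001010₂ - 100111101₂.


Align and subtract column by column (LSB to MSB, borrowing when needed):
  111001010
- 100111101
  ---------
  col 0: (0 - 0 borrow-in) - 1 → borrow from next column: (0+2) - 1 = 1, borrow out 1
  col 1: (1 - 1 borrow-in) - 0 → 0 - 0 = 0, borrow out 0
  col 2: (0 - 0 borrow-in) - 1 → borrow from next column: (0+2) - 1 = 1, borrow out 1
  col 3: (1 - 1 borrow-in) - 1 → borrow from next column: (0+2) - 1 = 1, borrow out 1
  col 4: (0 - 1 borrow-in) - 1 → borrow from next column: (-1+2) - 1 = 0, borrow out 1
  col 5: (0 - 1 borrow-in) - 1 → borrow from next column: (-1+2) - 1 = 0, borrow out 1
  col 6: (1 - 1 borrow-in) - 0 → 0 - 0 = 0, borrow out 0
  col 7: (1 - 0 borrow-in) - 0 → 1 - 0 = 1, borrow out 0
  col 8: (1 - 0 borrow-in) - 1 → 1 - 1 = 0, borrow out 0
Reading bits MSB→LSB: 010001101
Strip leading zeros: 10001101
= 10001101


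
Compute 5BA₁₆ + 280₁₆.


Align and add column by column (LSB to MSB, each column mod 16 with carry):
  05BA
+ 0280
  ----
  col 0: A(10) + 0(0) + 0 (carry in) = 10 → A(10), carry out 0
  col 1: B(11) + 8(8) + 0 (carry in) = 19 → 3(3), carry out 1
  col 2: 5(5) + 2(2) + 1 (carry in) = 8 → 8(8), carry out 0
  col 3: 0(0) + 0(0) + 0 (carry in) = 0 → 0(0), carry out 0
Reading digits MSB→LSB: 083A
Strip leading zeros: 83A
= 0x83A


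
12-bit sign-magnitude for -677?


Sign bit: 1 (negative)
Magnitude: 677 = 01010100101
= 101010100101


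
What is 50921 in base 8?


Divide by 8 repeatedly:
50921 ÷ 8 = 6365 remainder 1
6365 ÷ 8 = 795 remainder 5
795 ÷ 8 = 99 remainder 3
99 ÷ 8 = 12 remainder 3
12 ÷ 8 = 1 remainder 4
1 ÷ 8 = 0 remainder 1
Reading remainders bottom-up:
= 0o143351


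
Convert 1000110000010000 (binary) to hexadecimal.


Group into 4-bit nibbles: 1000110000010000
  1000 = 8
  1100 = C
  0001 = 1
  0000 = 0
= 0x8C10


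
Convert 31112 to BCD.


Each digit → 4-bit binary:
  3 → 0011
  1 → 0001
  1 → 0001
  1 → 0001
  2 → 0010
= 0011 0001 0001 0001 0010


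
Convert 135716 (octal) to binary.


Each octal digit → 3 binary bits:
  1 = 001
  3 = 011
  5 = 101
  7 = 111
  1 = 001
  6 = 110
Concatenate: 001 011 101 111 001 110
= 001011101111001110


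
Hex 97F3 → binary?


Each hex digit → 4 binary bits:
  9 = 1001
  7 = 0111
  F = 1111
  3 = 0011
Concatenate: 1001 0111 1111 0011
= 1001011111110011


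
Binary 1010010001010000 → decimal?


Positional values:
Bit 4: 1 × 2^4 = 16
Bit 6: 1 × 2^6 = 64
Bit 10: 1 × 2^10 = 1024
Bit 13: 1 × 2^13 = 8192
Bit 15: 1 × 2^15 = 32768
Sum = 16 + 64 + 1024 + 8192 + 32768
= 42064


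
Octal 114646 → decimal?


Positional values:
Position 0: 6 × 8^0 = 6
Position 1: 4 × 8^1 = 32
Position 2: 6 × 8^2 = 384
Position 3: 4 × 8^3 = 2048
Position 4: 1 × 8^4 = 4096
Position 5: 1 × 8^5 = 32768
Sum = 6 + 32 + 384 + 2048 + 4096 + 32768
= 39334


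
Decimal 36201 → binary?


Divide by 2 repeatedly:
36201 ÷ 2 = 18100 remainder 1
18100 ÷ 2 = 9050 remainder 0
9050 ÷ 2 = 4525 remainder 0
4525 ÷ 2 = 2262 remainder 1
2262 ÷ 2 = 1131 remainder 0
1131 ÷ 2 = 565 remainder 1
565 ÷ 2 = 282 remainder 1
282 ÷ 2 = 141 remainder 0
141 ÷ 2 = 70 remainder 1
70 ÷ 2 = 35 remainder 0
35 ÷ 2 = 17 remainder 1
17 ÷ 2 = 8 remainder 1
8 ÷ 2 = 4 remainder 0
4 ÷ 2 = 2 remainder 0
2 ÷ 2 = 1 remainder 0
1 ÷ 2 = 0 remainder 1
Reading remainders bottom-up:
= 1000110101101001


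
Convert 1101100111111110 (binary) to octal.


Group into 3-bit groups: 001101100111111110
  001 = 1
  101 = 5
  100 = 4
  111 = 7
  111 = 7
  110 = 6
= 0o154776


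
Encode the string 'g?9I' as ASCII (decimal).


String: 'g?9I'  (4 characters)
Per-character ASCII lookup:
  'g': lowercase starts at 97: 'g' = 97 + 6 = 103
  '?': special character: '?' = 63
  '9': digits start at 48: '9' = 48 + 9 = 57
  'I': uppercase starts at 65: 'I' = 65 + 8 = 73
= 103 63 57 73


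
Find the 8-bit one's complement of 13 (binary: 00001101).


Original: 00001101
Invert all bits:
  bit 0: 0 → 1
  bit 1: 0 → 1
  bit 2: 0 → 1
  bit 3: 0 → 1
  bit 4: 1 → 0
  bit 5: 1 → 0
  bit 6: 0 → 1
  bit 7: 1 → 0
= 11110010


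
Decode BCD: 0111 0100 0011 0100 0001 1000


Each 4-bit group → digit:
  0111 → 7
  0100 → 4
  0011 → 3
  0100 → 4
  0001 → 1
  1000 → 8
= 743418


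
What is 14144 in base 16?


Divide by 16 repeatedly:
14144 ÷ 16 = 884 remainder 0 (0)
884 ÷ 16 = 55 remainder 4 (4)
55 ÷ 16 = 3 remainder 7 (7)
3 ÷ 16 = 0 remainder 3 (3)
Reading remainders bottom-up:
= 0x3740


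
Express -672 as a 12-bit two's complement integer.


Original: 001010100000
Step 1 - Invert all bits: 110101011111
Step 2 - Add 1: 110101011111 + 1
= 110101100000 (represents -672)


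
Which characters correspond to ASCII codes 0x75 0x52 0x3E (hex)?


Codes (hex): 0x75 0x52 0x3E
Per-code ASCII lookup:
  0x75 = 117  (range 97-122: lowercase, 117 - 97 = 20) → 'u'
  0x52 = 82  (range 65-90: uppercase, 82 - 65 = 17) → 'R'
  0x3E = 62  (special character) → '>'
= 'uR>'


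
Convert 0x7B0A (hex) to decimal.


Positional values:
Position 0: A × 16^0 = 10 × 1 = 10
Position 1: 0 × 16^1 = 0 × 16 = 0
Position 2: B × 16^2 = 11 × 256 = 2816
Position 3: 7 × 16^3 = 7 × 4096 = 28672
Sum = 10 + 0 + 2816 + 28672
= 31498


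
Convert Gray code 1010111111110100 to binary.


Gray code: 1010111111110100
MSB stays the same: 1
Each subsequent bit = prev_binary XOR current_gray:
  B[1] = 1 XOR 0 = 1
  B[2] = 1 XOR 1 = 0
  B[3] = 0 XOR 0 = 0
  B[4] = 0 XOR 1 = 1
  B[5] = 1 XOR 1 = 0
  B[6] = 0 XOR 1 = 1
  B[7] = 1 XOR 1 = 0
  B[8] = 0 XOR 1 = 1
  B[9] = 1 XOR 1 = 0
  B[10] = 0 XOR 1 = 1
  B[11] = 1 XOR 1 = 0
  B[12] = 0 XOR 0 = 0
  B[13] = 0 XOR 1 = 1
  B[14] = 1 XOR 0 = 1
  B[15] = 1 XOR 0 = 1
= 1100101010100111 (51879 decimal)


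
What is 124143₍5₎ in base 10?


Positional values (base 5):
  3 × 5^0 = 3 × 1 = 3
  4 × 5^1 = 4 × 5 = 20
  1 × 5^2 = 1 × 25 = 25
  4 × 5^3 = 4 × 125 = 500
  2 × 5^4 = 2 × 625 = 1250
  1 × 5^5 = 1 × 3125 = 3125
Sum = 3 + 20 + 25 + 500 + 1250 + 3125
= 4923


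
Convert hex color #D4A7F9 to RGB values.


Hex: #D4A7F9
R = D4₁₆ = 212
G = A7₁₆ = 167
B = F9₁₆ = 249
= RGB(212, 167, 249)


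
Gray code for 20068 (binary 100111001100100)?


Binary: 100111001100100
Gray code: G = B XOR (B >> 1)
B >> 1 = 010011100110010
100111001100100 XOR 010011100110010:
  1 XOR 0 = 1
  0 XOR 1 = 1
  0 XOR 0 = 0
  1 XOR 0 = 1
  1 XOR 1 = 0
  1 XOR 1 = 0
  0 XOR 1 = 1
  0 XOR 0 = 0
  1 XOR 0 = 1
  1 XOR 1 = 0
  0 XOR 1 = 1
  0 XOR 0 = 0
  1 XOR 0 = 1
  0 XOR 1 = 1
  0 XOR 0 = 0
= 110100101010110


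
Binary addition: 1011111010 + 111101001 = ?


Align and add column by column (LSB to MSB, carry propagating):
  01011111010
+ 00111101001
  -----------
  col 0: 0 + 1 + 0 (carry in) = 1 → bit 1, carry out 0
  col 1: 1 + 0 + 0 (carry in) = 1 → bit 1, carry out 0
  col 2: 0 + 0 + 0 (carry in) = 0 → bit 0, carry out 0
  col 3: 1 + 1 + 0 (carry in) = 2 → bit 0, carry out 1
  col 4: 1 + 0 + 1 (carry in) = 2 → bit 0, carry out 1
  col 5: 1 + 1 + 1 (carry in) = 3 → bit 1, carry out 1
  col 6: 1 + 1 + 1 (carry in) = 3 → bit 1, carry out 1
  col 7: 1 + 1 + 1 (carry in) = 3 → bit 1, carry out 1
  col 8: 0 + 1 + 1 (carry in) = 2 → bit 0, carry out 1
  col 9: 1 + 0 + 1 (carry in) = 2 → bit 0, carry out 1
  col 10: 0 + 0 + 1 (carry in) = 1 → bit 1, carry out 0
Reading bits MSB→LSB: 10011100011
Strip leading zeros: 10011100011
= 10011100011
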